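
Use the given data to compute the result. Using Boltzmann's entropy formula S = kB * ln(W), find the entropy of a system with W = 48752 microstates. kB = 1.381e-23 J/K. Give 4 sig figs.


Step 1: ln(W) = ln(48752) = 10.79
Step 2: S = kB * ln(W) = 1.381e-23 * 10.79
Step 3: S = 1.491e-22 J/K

1.491e-22


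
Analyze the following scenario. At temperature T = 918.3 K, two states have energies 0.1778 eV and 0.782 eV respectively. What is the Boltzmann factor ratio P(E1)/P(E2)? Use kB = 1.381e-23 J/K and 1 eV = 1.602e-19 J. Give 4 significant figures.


Step 1: Compute energy difference dE = E1 - E2 = 0.1778 - 0.782 = -0.6042 eV
Step 2: Convert to Joules: dE_J = -0.6042 * 1.602e-19 = -9.679e-20 J
Step 3: Compute exponent = -dE_J / (kB * T) = -(-9.679e-20) / (1.381e-23 * 918.3) = 7.632
Step 4: P(E1)/P(E2) = exp(7.632) = 2064

2064


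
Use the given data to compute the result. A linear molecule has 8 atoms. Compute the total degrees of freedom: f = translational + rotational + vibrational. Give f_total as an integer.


Step 1: Translational DOF = 3
Step 2: Rotational DOF (linear) = 2
Step 3: Vibrational DOF = 3*8 - 5 = 19
Step 4: Total = 3 + 2 + 19 = 24

24


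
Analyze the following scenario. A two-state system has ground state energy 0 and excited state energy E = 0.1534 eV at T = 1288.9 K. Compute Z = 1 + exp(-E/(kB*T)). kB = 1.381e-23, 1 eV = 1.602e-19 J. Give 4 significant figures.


Step 1: Compute beta*E = E*eV/(kB*T) = 0.1534*1.602e-19/(1.381e-23*1288.9) = 1.381
Step 2: exp(-beta*E) = exp(-1.381) = 0.2514
Step 3: Z = 1 + 0.2514 = 1.251

1.251


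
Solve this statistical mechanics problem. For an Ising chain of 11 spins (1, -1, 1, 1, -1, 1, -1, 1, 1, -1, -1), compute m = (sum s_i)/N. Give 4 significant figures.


Step 1: Count up spins (+1): 6, down spins (-1): 5
Step 2: Total magnetization M = 6 - 5 = 1
Step 3: m = M/N = 1/11 = 0.09091

0.09091


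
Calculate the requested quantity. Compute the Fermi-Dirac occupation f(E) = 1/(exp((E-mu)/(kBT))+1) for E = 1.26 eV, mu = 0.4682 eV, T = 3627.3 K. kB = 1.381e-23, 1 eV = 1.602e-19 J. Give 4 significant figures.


Step 1: (E - mu) = 1.26 - 0.4682 = 0.7918 eV
Step 2: Convert: (E-mu)*eV = 1.268e-19 J
Step 3: x = (E-mu)*eV/(kB*T) = 2.532
Step 4: f = 1/(exp(2.532)+1) = 0.07363

0.07363


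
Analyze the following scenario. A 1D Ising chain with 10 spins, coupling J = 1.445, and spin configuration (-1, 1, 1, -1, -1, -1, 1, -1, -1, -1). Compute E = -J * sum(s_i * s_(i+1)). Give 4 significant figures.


Step 1: Nearest-neighbor products: -1, 1, -1, 1, 1, -1, -1, 1, 1
Step 2: Sum of products = 1
Step 3: E = -1.445 * 1 = -1.445

-1.445


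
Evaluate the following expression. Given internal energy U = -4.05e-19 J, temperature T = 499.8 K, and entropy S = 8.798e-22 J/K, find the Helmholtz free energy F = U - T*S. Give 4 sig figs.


Step 1: T*S = 499.8 * 8.798e-22 = 4.397e-19 J
Step 2: F = U - T*S = -4.05e-19 - 4.397e-19
Step 3: F = -8.447e-19 J

-8.447e-19


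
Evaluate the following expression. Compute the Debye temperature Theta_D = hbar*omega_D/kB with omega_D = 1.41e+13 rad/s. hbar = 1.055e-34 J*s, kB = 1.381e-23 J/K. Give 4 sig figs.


Step 1: hbar*omega_D = 1.055e-34 * 1.41e+13 = 1.488e-21 J
Step 2: Theta_D = 1.488e-21 / 1.381e-23
Step 3: Theta_D = 107.7 K

107.7


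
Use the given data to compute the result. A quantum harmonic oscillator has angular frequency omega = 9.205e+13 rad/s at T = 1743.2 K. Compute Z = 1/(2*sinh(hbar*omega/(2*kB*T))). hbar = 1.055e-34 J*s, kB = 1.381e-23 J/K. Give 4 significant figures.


Step 1: Compute x = hbar*omega/(kB*T) = 1.055e-34*9.205e+13/(1.381e-23*1743.2) = 0.4034
Step 2: x/2 = 0.2017
Step 3: sinh(x/2) = 0.2031
Step 4: Z = 1/(2*0.2031) = 2.462

2.462


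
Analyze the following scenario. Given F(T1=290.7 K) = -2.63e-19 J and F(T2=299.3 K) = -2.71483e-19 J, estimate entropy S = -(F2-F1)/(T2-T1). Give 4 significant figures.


Step 1: dF = F2 - F1 = -2.71483e-19 - (-2.63e-19) = -8.483e-21 J
Step 2: dT = T2 - T1 = 299.3 - 290.7 = 8.6 K
Step 3: S = -dF/dT = -(-8.483e-21)/8.6 = 9.864e-22 J/K

9.864e-22


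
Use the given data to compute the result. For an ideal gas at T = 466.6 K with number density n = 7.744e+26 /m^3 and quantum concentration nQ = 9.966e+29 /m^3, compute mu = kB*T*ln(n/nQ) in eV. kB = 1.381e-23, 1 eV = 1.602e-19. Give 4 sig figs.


Step 1: n/nQ = 7.744e+26/9.966e+29 = 0.000777
Step 2: ln(n/nQ) = -7.16
Step 3: mu = kB*T*ln(n/nQ) = 6.444e-21*-7.16 = -4.614e-20 J
Step 4: Convert to eV: -4.614e-20/1.602e-19 = -0.288 eV

-0.288


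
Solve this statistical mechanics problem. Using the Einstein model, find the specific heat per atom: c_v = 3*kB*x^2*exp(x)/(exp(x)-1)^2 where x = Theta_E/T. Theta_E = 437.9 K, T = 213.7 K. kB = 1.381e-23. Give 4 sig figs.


Step 1: x = Theta_E/T = 437.9/213.7 = 2.049
Step 2: x^2 = 4.199
Step 3: exp(x) = 7.761
Step 4: c_v = 3*1.381e-23*4.199*7.761/(7.761-1)^2 = 2.954e-23

2.954e-23


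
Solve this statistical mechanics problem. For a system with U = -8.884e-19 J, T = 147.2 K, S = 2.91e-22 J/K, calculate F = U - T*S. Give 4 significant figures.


Step 1: T*S = 147.2 * 2.91e-22 = 4.284e-20 J
Step 2: F = U - T*S = -8.884e-19 - 4.284e-20
Step 3: F = -9.312e-19 J

-9.312e-19


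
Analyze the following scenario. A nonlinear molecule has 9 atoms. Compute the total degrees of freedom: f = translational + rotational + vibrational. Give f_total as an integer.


Step 1: Translational DOF = 3
Step 2: Rotational DOF (nonlinear) = 3
Step 3: Vibrational DOF = 3*9 - 6 = 21
Step 4: Total = 3 + 3 + 21 = 27

27


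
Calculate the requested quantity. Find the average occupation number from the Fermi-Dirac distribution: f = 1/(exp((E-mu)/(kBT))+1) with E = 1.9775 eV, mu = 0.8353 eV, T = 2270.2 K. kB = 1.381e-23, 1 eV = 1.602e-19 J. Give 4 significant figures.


Step 1: (E - mu) = 1.9775 - 0.8353 = 1.142 eV
Step 2: Convert: (E-mu)*eV = 1.83e-19 J
Step 3: x = (E-mu)*eV/(kB*T) = 5.836
Step 4: f = 1/(exp(5.836)+1) = 0.002911

0.002911


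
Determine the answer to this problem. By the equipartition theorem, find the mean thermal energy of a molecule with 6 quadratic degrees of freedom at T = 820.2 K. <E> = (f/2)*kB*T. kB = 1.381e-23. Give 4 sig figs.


Step 1: f/2 = 6/2 = 3
Step 2: kB*T = 1.381e-23 * 820.2 = 1.133e-20
Step 3: <E> = 3 * 1.133e-20 = 3.398e-20 J

3.398e-20


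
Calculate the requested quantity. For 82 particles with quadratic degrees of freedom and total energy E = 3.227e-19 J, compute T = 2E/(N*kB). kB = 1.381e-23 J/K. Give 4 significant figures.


Step 1: Numerator = 2*E = 2*3.227e-19 = 6.454e-19 J
Step 2: Denominator = N*kB = 82*1.381e-23 = 1.132e-21
Step 3: T = 6.454e-19 / 1.132e-21 = 569.9 K

569.9


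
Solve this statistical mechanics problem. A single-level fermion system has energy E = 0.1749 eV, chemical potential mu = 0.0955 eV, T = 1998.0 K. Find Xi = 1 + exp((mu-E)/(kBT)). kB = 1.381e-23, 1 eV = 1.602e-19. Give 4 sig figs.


Step 1: (mu - E) = 0.0955 - 0.1749 = -0.0794 eV
Step 2: x = (mu-E)*eV/(kB*T) = -0.0794*1.602e-19/(1.381e-23*1998.0) = -0.461
Step 3: exp(x) = 0.6307
Step 4: Xi = 1 + 0.6307 = 1.631

1.631


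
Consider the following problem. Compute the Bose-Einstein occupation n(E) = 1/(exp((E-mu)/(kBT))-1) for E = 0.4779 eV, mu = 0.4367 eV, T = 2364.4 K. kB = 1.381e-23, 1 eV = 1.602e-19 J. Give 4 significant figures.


Step 1: (E - mu) = 0.0412 eV
Step 2: x = (E-mu)*eV/(kB*T) = 0.0412*1.602e-19/(1.381e-23*2364.4) = 0.2021
Step 3: exp(x) = 1.224
Step 4: n = 1/(exp(x)-1) = 4.464

4.464


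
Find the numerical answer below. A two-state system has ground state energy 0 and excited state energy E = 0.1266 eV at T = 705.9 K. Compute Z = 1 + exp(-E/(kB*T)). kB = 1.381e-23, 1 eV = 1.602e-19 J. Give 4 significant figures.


Step 1: Compute beta*E = E*eV/(kB*T) = 0.1266*1.602e-19/(1.381e-23*705.9) = 2.08
Step 2: exp(-beta*E) = exp(-2.08) = 0.1249
Step 3: Z = 1 + 0.1249 = 1.125

1.125


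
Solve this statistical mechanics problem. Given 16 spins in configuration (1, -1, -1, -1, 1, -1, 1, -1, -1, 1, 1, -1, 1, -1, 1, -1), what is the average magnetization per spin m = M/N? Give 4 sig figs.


Step 1: Count up spins (+1): 7, down spins (-1): 9
Step 2: Total magnetization M = 7 - 9 = -2
Step 3: m = M/N = -2/16 = -0.125

-0.125


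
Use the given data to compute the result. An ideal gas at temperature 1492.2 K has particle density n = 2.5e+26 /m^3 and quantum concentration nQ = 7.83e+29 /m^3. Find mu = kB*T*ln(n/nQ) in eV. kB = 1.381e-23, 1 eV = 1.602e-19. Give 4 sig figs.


Step 1: n/nQ = 2.5e+26/7.83e+29 = 0.0003193
Step 2: ln(n/nQ) = -8.049
Step 3: mu = kB*T*ln(n/nQ) = 2.061e-20*-8.049 = -1.659e-19 J
Step 4: Convert to eV: -1.659e-19/1.602e-19 = -1.035 eV

-1.035


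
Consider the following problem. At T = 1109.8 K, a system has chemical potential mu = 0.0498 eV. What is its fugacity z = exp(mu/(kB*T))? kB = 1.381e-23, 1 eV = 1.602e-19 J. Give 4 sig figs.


Step 1: Convert mu to Joules: 0.0498*1.602e-19 = 7.978e-21 J
Step 2: kB*T = 1.381e-23*1109.8 = 1.533e-20 J
Step 3: mu/(kB*T) = 0.5205
Step 4: z = exp(0.5205) = 1.683

1.683


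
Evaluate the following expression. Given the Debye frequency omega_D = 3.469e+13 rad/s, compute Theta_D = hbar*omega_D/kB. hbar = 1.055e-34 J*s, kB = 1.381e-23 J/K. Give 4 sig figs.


Step 1: hbar*omega_D = 1.055e-34 * 3.469e+13 = 3.66e-21 J
Step 2: Theta_D = 3.66e-21 / 1.381e-23
Step 3: Theta_D = 265 K

265


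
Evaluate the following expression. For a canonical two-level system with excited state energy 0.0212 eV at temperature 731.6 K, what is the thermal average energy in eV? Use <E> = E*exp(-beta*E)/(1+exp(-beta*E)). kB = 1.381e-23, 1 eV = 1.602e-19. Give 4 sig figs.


Step 1: beta*E = 0.0212*1.602e-19/(1.381e-23*731.6) = 0.3361
Step 2: exp(-beta*E) = 0.7145
Step 3: <E> = 0.0212*0.7145/(1+0.7145) = 0.008835 eV

0.008835


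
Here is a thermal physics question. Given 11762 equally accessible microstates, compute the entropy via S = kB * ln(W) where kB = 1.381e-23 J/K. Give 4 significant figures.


Step 1: ln(W) = ln(11762) = 9.373
Step 2: S = kB * ln(W) = 1.381e-23 * 9.373
Step 3: S = 1.294e-22 J/K

1.294e-22


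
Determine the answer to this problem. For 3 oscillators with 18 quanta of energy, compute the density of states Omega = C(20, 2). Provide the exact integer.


Step 1: Use binomial coefficient C(20, 2)
Step 2: Numerator = 20! / 18!
Step 3: Denominator = 2!
Step 4: Omega = 190

190


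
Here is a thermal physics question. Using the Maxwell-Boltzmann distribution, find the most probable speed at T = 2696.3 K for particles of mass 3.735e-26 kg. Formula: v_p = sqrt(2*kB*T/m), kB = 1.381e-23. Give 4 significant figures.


Step 1: Numerator = 2*kB*T = 2*1.381e-23*2696.3 = 7.447e-20
Step 2: Ratio = 7.447e-20 / 3.735e-26 = 1.994e+06
Step 3: v_p = sqrt(1.994e+06) = 1412 m/s

1412


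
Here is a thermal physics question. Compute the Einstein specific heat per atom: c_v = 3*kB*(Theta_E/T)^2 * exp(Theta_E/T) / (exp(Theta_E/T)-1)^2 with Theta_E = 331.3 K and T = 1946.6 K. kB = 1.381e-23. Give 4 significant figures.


Step 1: x = Theta_E/T = 331.3/1946.6 = 0.1702
Step 2: x^2 = 0.02897
Step 3: exp(x) = 1.186
Step 4: c_v = 3*1.381e-23*0.02897*1.186/(1.186-1)^2 = 4.133e-23

4.133e-23


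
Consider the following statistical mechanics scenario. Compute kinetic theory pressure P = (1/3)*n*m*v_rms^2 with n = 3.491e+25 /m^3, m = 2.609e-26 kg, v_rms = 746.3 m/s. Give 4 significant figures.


Step 1: v_rms^2 = 746.3^2 = 5.57e+05
Step 2: n*m = 3.491e+25*2.609e-26 = 0.9108
Step 3: P = (1/3)*0.9108*5.57e+05 = 1.691e+05 Pa

1.691e+05


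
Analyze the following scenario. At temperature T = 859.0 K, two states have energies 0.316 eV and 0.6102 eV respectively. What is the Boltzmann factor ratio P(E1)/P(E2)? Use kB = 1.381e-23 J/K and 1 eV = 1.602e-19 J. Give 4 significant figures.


Step 1: Compute energy difference dE = E1 - E2 = 0.316 - 0.6102 = -0.2942 eV
Step 2: Convert to Joules: dE_J = -0.2942 * 1.602e-19 = -4.713e-20 J
Step 3: Compute exponent = -dE_J / (kB * T) = -(-4.713e-20) / (1.381e-23 * 859.0) = 3.973
Step 4: P(E1)/P(E2) = exp(3.973) = 53.14

53.14


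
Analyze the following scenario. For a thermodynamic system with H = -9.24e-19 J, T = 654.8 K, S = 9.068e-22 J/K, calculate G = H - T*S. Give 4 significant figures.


Step 1: T*S = 654.8 * 9.068e-22 = 5.938e-19 J
Step 2: G = H - T*S = -9.24e-19 - 5.938e-19
Step 3: G = -1.518e-18 J

-1.518e-18


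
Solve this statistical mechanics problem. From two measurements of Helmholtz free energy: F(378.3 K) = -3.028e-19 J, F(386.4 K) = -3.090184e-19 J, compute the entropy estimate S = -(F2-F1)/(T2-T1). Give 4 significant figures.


Step 1: dF = F2 - F1 = -3.090184e-19 - (-3.028e-19) = -6.2184e-21 J
Step 2: dT = T2 - T1 = 386.4 - 378.3 = 8.1 K
Step 3: S = -dF/dT = -(-6.2184e-21)/8.1 = 7.677e-22 J/K

7.677e-22


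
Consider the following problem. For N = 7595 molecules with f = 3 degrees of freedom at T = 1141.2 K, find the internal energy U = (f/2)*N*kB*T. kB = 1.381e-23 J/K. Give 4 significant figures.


Step 1: f/2 = 3/2 = 1.5
Step 2: N*kB*T = 7595*1.381e-23*1141.2 = 1.197e-16
Step 3: U = 1.5 * 1.197e-16 = 1.795e-16 J

1.795e-16


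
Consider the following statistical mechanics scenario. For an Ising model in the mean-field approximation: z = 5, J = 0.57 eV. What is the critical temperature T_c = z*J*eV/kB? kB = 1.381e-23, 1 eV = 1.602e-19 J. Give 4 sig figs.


Step 1: z*J = 5*0.57 = 2.85 eV
Step 2: Convert to Joules: 2.85*1.602e-19 = 4.566e-19 J
Step 3: T_c = 4.566e-19 / 1.381e-23 = 3.306e+04 K

3.306e+04


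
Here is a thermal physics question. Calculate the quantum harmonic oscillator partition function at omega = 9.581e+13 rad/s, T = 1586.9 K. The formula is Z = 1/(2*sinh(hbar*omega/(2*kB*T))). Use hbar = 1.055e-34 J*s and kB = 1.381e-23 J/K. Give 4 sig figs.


Step 1: Compute x = hbar*omega/(kB*T) = 1.055e-34*9.581e+13/(1.381e-23*1586.9) = 0.4612
Step 2: x/2 = 0.2306
Step 3: sinh(x/2) = 0.2327
Step 4: Z = 1/(2*0.2327) = 2.149

2.149


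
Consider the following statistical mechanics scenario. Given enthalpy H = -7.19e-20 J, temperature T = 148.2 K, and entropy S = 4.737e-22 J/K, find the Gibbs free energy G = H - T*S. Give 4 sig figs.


Step 1: T*S = 148.2 * 4.737e-22 = 7.02e-20 J
Step 2: G = H - T*S = -7.19e-20 - 7.02e-20
Step 3: G = -1.421e-19 J

-1.421e-19


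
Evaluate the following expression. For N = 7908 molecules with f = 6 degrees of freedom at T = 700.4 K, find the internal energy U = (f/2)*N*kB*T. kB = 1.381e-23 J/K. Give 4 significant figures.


Step 1: f/2 = 6/2 = 3.0
Step 2: N*kB*T = 7908*1.381e-23*700.4 = 7.649e-17
Step 3: U = 3.0 * 7.649e-17 = 2.295e-16 J

2.295e-16


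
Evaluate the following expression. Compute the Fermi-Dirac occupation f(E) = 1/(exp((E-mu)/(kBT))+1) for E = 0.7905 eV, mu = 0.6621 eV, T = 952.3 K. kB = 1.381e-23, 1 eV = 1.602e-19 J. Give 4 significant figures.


Step 1: (E - mu) = 0.7905 - 0.6621 = 0.1284 eV
Step 2: Convert: (E-mu)*eV = 2.057e-20 J
Step 3: x = (E-mu)*eV/(kB*T) = 1.564
Step 4: f = 1/(exp(1.564)+1) = 0.1731

0.1731


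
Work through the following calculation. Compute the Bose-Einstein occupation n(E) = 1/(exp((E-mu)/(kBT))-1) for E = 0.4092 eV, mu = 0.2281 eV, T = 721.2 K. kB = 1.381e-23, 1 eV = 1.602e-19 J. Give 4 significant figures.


Step 1: (E - mu) = 0.1811 eV
Step 2: x = (E-mu)*eV/(kB*T) = 0.1811*1.602e-19/(1.381e-23*721.2) = 2.913
Step 3: exp(x) = 18.41
Step 4: n = 1/(exp(x)-1) = 0.05744

0.05744


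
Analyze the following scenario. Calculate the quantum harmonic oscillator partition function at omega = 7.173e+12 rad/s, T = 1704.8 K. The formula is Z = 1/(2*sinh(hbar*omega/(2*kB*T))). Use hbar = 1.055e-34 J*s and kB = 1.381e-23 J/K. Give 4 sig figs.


Step 1: Compute x = hbar*omega/(kB*T) = 1.055e-34*7.173e+12/(1.381e-23*1704.8) = 0.03214
Step 2: x/2 = 0.01607
Step 3: sinh(x/2) = 0.01607
Step 4: Z = 1/(2*0.01607) = 31.11

31.11


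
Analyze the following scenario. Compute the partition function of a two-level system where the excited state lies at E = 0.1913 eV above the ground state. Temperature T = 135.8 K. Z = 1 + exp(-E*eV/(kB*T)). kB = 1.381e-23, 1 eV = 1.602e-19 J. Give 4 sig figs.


Step 1: Compute beta*E = E*eV/(kB*T) = 0.1913*1.602e-19/(1.381e-23*135.8) = 16.34
Step 2: exp(-beta*E) = exp(-16.34) = 8e-08
Step 3: Z = 1 + 8e-08 = 1

1


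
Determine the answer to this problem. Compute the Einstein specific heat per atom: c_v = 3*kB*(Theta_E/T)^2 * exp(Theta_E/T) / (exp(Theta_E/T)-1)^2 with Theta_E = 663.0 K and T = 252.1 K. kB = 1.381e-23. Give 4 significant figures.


Step 1: x = Theta_E/T = 663.0/252.1 = 2.63
Step 2: x^2 = 6.916
Step 3: exp(x) = 13.87
Step 4: c_v = 3*1.381e-23*6.916*13.87/(13.87-1)^2 = 2.399e-23

2.399e-23


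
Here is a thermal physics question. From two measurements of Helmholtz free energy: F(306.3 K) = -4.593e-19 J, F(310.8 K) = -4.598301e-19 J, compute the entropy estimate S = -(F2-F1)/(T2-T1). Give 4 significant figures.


Step 1: dF = F2 - F1 = -4.598301e-19 - (-4.593e-19) = -5.301e-22 J
Step 2: dT = T2 - T1 = 310.8 - 306.3 = 4.5 K
Step 3: S = -dF/dT = -(-5.301e-22)/4.5 = 1.178e-22 J/K

1.178e-22


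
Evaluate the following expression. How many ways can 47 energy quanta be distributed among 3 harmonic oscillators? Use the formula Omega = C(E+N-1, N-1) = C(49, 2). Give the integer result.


Step 1: Use binomial coefficient C(49, 2)
Step 2: Numerator = 49! / 47!
Step 3: Denominator = 2!
Step 4: Omega = 1176

1176


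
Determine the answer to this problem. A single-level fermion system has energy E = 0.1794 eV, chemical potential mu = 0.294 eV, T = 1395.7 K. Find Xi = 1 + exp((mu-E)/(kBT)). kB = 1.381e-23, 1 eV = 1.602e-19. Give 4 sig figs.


Step 1: (mu - E) = 0.294 - 0.1794 = 0.1146 eV
Step 2: x = (mu-E)*eV/(kB*T) = 0.1146*1.602e-19/(1.381e-23*1395.7) = 0.9525
Step 3: exp(x) = 2.592
Step 4: Xi = 1 + 2.592 = 3.592

3.592


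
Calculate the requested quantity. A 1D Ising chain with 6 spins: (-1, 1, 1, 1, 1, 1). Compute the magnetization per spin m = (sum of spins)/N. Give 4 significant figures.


Step 1: Count up spins (+1): 5, down spins (-1): 1
Step 2: Total magnetization M = 5 - 1 = 4
Step 3: m = M/N = 4/6 = 0.6667

0.6667


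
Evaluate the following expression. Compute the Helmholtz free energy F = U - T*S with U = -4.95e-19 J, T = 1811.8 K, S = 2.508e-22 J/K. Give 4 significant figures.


Step 1: T*S = 1811.8 * 2.508e-22 = 4.544e-19 J
Step 2: F = U - T*S = -4.95e-19 - 4.544e-19
Step 3: F = -9.494e-19 J

-9.494e-19


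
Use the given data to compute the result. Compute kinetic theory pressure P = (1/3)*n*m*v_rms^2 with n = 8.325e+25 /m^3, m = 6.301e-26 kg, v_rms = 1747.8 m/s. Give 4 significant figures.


Step 1: v_rms^2 = 1747.8^2 = 3.055e+06
Step 2: n*m = 8.325e+25*6.301e-26 = 5.246
Step 3: P = (1/3)*5.246*3.055e+06 = 5.341e+06 Pa

5.341e+06


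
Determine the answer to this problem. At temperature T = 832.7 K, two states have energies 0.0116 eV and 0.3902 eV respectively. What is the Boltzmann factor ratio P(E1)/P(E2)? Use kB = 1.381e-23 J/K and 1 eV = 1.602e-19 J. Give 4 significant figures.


Step 1: Compute energy difference dE = E1 - E2 = 0.0116 - 0.3902 = -0.3786 eV
Step 2: Convert to Joules: dE_J = -0.3786 * 1.602e-19 = -6.065e-20 J
Step 3: Compute exponent = -dE_J / (kB * T) = -(-6.065e-20) / (1.381e-23 * 832.7) = 5.274
Step 4: P(E1)/P(E2) = exp(5.274) = 195.2

195.2


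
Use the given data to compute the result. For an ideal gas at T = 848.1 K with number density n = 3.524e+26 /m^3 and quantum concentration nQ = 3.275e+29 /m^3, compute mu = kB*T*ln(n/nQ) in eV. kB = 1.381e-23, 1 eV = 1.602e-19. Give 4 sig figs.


Step 1: n/nQ = 3.524e+26/3.275e+29 = 0.001076
Step 2: ln(n/nQ) = -6.834
Step 3: mu = kB*T*ln(n/nQ) = 1.171e-20*-6.834 = -8.005e-20 J
Step 4: Convert to eV: -8.005e-20/1.602e-19 = -0.4997 eV

-0.4997


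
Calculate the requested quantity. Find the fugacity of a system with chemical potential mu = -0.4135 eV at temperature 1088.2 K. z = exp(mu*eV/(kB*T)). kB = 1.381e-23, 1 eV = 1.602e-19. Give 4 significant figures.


Step 1: Convert mu to Joules: -0.4135*1.602e-19 = -6.624e-20 J
Step 2: kB*T = 1.381e-23*1088.2 = 1.503e-20 J
Step 3: mu/(kB*T) = -4.408
Step 4: z = exp(-4.408) = 0.01218

0.01218


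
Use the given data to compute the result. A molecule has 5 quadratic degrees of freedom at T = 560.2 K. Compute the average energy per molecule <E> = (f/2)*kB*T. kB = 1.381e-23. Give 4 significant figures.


Step 1: f/2 = 5/2 = 2.5
Step 2: kB*T = 1.381e-23 * 560.2 = 7.736e-21
Step 3: <E> = 2.5 * 7.736e-21 = 1.934e-20 J

1.934e-20


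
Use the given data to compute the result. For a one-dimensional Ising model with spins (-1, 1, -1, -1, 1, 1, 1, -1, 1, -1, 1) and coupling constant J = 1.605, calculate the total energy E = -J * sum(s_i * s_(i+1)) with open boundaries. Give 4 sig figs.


Step 1: Nearest-neighbor products: -1, -1, 1, -1, 1, 1, -1, -1, -1, -1
Step 2: Sum of products = -4
Step 3: E = -1.605 * -4 = 6.42

6.42


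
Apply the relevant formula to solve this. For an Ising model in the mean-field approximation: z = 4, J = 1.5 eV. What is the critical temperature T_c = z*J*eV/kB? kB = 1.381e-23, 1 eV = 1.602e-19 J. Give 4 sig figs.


Step 1: z*J = 4*1.5 = 6 eV
Step 2: Convert to Joules: 6*1.602e-19 = 9.612e-19 J
Step 3: T_c = 9.612e-19 / 1.381e-23 = 6.96e+04 K

6.96e+04


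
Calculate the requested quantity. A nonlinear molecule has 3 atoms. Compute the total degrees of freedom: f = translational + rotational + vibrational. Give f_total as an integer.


Step 1: Translational DOF = 3
Step 2: Rotational DOF (nonlinear) = 3
Step 3: Vibrational DOF = 3*3 - 6 = 3
Step 4: Total = 3 + 3 + 3 = 9

9


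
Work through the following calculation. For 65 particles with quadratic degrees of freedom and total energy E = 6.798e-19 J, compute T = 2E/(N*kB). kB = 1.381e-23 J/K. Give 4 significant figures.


Step 1: Numerator = 2*E = 2*6.798e-19 = 1.36e-18 J
Step 2: Denominator = N*kB = 65*1.381e-23 = 8.977e-22
Step 3: T = 1.36e-18 / 8.977e-22 = 1515 K

1515


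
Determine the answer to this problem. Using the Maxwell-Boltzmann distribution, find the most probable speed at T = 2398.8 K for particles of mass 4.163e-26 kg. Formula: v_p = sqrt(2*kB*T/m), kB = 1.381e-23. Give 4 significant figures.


Step 1: Numerator = 2*kB*T = 2*1.381e-23*2398.8 = 6.625e-20
Step 2: Ratio = 6.625e-20 / 4.163e-26 = 1.592e+06
Step 3: v_p = sqrt(1.592e+06) = 1262 m/s

1262


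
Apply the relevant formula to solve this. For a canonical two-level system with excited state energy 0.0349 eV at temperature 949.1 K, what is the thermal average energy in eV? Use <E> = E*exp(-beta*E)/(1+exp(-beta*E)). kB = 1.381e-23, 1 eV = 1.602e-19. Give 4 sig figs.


Step 1: beta*E = 0.0349*1.602e-19/(1.381e-23*949.1) = 0.4266
Step 2: exp(-beta*E) = 0.6527
Step 3: <E> = 0.0349*0.6527/(1+0.6527) = 0.01378 eV

0.01378


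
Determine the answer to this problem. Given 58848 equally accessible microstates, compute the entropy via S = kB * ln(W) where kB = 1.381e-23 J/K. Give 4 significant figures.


Step 1: ln(W) = ln(58848) = 10.98
Step 2: S = kB * ln(W) = 1.381e-23 * 10.98
Step 3: S = 1.517e-22 J/K

1.517e-22


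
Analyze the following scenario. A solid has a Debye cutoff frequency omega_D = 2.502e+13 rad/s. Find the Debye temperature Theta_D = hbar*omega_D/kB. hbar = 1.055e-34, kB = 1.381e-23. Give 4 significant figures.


Step 1: hbar*omega_D = 1.055e-34 * 2.502e+13 = 2.64e-21 J
Step 2: Theta_D = 2.64e-21 / 1.381e-23
Step 3: Theta_D = 191.1 K

191.1


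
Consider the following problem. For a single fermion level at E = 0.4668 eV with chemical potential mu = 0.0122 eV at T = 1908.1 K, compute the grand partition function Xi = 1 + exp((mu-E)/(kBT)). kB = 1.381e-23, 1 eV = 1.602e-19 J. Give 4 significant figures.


Step 1: (mu - E) = 0.0122 - 0.4668 = -0.4546 eV
Step 2: x = (mu-E)*eV/(kB*T) = -0.4546*1.602e-19/(1.381e-23*1908.1) = -2.764
Step 3: exp(x) = 0.06306
Step 4: Xi = 1 + 0.06306 = 1.063

1.063


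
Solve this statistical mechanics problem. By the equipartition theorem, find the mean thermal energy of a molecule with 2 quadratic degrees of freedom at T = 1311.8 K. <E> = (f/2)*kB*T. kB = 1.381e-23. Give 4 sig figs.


Step 1: f/2 = 2/2 = 1
Step 2: kB*T = 1.381e-23 * 1311.8 = 1.812e-20
Step 3: <E> = 1 * 1.812e-20 = 1.812e-20 J

1.812e-20


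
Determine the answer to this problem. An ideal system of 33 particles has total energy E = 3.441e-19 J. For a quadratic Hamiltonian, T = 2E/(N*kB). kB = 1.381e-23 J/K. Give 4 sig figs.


Step 1: Numerator = 2*E = 2*3.441e-19 = 6.882e-19 J
Step 2: Denominator = N*kB = 33*1.381e-23 = 4.557e-22
Step 3: T = 6.882e-19 / 4.557e-22 = 1510 K

1510


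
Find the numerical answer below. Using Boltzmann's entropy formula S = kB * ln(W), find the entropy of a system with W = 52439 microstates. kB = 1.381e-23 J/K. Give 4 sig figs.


Step 1: ln(W) = ln(52439) = 10.87
Step 2: S = kB * ln(W) = 1.381e-23 * 10.87
Step 3: S = 1.501e-22 J/K

1.501e-22


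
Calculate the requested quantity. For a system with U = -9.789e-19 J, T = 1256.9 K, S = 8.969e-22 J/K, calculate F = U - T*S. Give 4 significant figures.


Step 1: T*S = 1256.9 * 8.969e-22 = 1.127e-18 J
Step 2: F = U - T*S = -9.789e-19 - 1.127e-18
Step 3: F = -2.106e-18 J

-2.106e-18


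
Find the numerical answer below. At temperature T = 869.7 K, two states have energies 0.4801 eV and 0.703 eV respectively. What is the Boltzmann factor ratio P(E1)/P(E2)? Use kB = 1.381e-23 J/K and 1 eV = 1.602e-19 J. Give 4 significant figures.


Step 1: Compute energy difference dE = E1 - E2 = 0.4801 - 0.703 = -0.2229 eV
Step 2: Convert to Joules: dE_J = -0.2229 * 1.602e-19 = -3.571e-20 J
Step 3: Compute exponent = -dE_J / (kB * T) = -(-3.571e-20) / (1.381e-23 * 869.7) = 2.973
Step 4: P(E1)/P(E2) = exp(2.973) = 19.55

19.55


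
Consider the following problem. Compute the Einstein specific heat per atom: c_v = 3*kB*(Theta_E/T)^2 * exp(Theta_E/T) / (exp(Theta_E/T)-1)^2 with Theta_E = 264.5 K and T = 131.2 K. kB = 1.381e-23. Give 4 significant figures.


Step 1: x = Theta_E/T = 264.5/131.2 = 2.016
Step 2: x^2 = 4.064
Step 3: exp(x) = 7.508
Step 4: c_v = 3*1.381e-23*4.064*7.508/(7.508-1)^2 = 2.985e-23

2.985e-23


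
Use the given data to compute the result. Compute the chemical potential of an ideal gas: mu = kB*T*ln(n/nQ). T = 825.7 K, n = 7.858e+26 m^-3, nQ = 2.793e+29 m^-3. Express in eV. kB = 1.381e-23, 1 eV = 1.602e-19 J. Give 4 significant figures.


Step 1: n/nQ = 7.858e+26/2.793e+29 = 0.002813
Step 2: ln(n/nQ) = -5.873
Step 3: mu = kB*T*ln(n/nQ) = 1.14e-20*-5.873 = -6.697e-20 J
Step 4: Convert to eV: -6.697e-20/1.602e-19 = -0.4181 eV

-0.4181


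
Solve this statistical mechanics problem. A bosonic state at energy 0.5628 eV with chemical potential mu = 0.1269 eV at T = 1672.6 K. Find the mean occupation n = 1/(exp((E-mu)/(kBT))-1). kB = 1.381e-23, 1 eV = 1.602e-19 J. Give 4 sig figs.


Step 1: (E - mu) = 0.4359 eV
Step 2: x = (E-mu)*eV/(kB*T) = 0.4359*1.602e-19/(1.381e-23*1672.6) = 3.023
Step 3: exp(x) = 20.56
Step 4: n = 1/(exp(x)-1) = 0.05113

0.05113


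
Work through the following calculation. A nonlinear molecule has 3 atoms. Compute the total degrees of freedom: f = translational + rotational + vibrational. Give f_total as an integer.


Step 1: Translational DOF = 3
Step 2: Rotational DOF (nonlinear) = 3
Step 3: Vibrational DOF = 3*3 - 6 = 3
Step 4: Total = 3 + 3 + 3 = 9

9


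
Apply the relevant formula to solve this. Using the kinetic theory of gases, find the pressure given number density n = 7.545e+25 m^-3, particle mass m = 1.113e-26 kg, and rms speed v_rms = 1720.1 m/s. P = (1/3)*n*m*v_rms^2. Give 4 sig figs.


Step 1: v_rms^2 = 1720.1^2 = 2.959e+06
Step 2: n*m = 7.545e+25*1.113e-26 = 0.8398
Step 3: P = (1/3)*0.8398*2.959e+06 = 8.282e+05 Pa

8.282e+05


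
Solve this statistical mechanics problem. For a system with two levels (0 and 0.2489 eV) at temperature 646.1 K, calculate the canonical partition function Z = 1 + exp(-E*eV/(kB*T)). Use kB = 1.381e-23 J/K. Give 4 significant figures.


Step 1: Compute beta*E = E*eV/(kB*T) = 0.2489*1.602e-19/(1.381e-23*646.1) = 4.469
Step 2: exp(-beta*E) = exp(-4.469) = 0.01146
Step 3: Z = 1 + 0.01146 = 1.011

1.011


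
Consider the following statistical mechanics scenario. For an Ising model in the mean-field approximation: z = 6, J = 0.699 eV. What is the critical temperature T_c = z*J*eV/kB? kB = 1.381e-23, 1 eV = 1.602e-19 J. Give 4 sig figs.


Step 1: z*J = 6*0.699 = 4.194 eV
Step 2: Convert to Joules: 4.194*1.602e-19 = 6.719e-19 J
Step 3: T_c = 6.719e-19 / 1.381e-23 = 4.865e+04 K

4.865e+04


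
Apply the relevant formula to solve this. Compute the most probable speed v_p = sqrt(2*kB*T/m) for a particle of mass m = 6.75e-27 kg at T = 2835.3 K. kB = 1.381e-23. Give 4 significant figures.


Step 1: Numerator = 2*kB*T = 2*1.381e-23*2835.3 = 7.831e-20
Step 2: Ratio = 7.831e-20 / 6.75e-27 = 1.16e+07
Step 3: v_p = sqrt(1.16e+07) = 3406 m/s

3406


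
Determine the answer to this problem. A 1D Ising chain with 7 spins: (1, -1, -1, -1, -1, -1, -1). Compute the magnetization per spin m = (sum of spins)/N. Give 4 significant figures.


Step 1: Count up spins (+1): 1, down spins (-1): 6
Step 2: Total magnetization M = 1 - 6 = -5
Step 3: m = M/N = -5/7 = -0.7143

-0.7143


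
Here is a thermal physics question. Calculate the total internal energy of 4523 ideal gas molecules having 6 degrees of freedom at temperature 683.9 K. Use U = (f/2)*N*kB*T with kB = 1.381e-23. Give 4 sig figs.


Step 1: f/2 = 6/2 = 3.0
Step 2: N*kB*T = 4523*1.381e-23*683.9 = 4.272e-17
Step 3: U = 3.0 * 4.272e-17 = 1.282e-16 J

1.282e-16


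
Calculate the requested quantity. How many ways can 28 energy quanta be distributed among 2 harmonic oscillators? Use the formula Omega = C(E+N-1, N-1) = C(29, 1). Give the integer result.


Step 1: Use binomial coefficient C(29, 1)
Step 2: Numerator = 29! / 28!
Step 3: Denominator = 1!
Step 4: Omega = 29

29


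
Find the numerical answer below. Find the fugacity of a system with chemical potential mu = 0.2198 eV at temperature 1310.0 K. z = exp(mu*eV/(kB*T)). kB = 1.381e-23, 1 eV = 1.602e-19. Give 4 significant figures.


Step 1: Convert mu to Joules: 0.2198*1.602e-19 = 3.521e-20 J
Step 2: kB*T = 1.381e-23*1310.0 = 1.809e-20 J
Step 3: mu/(kB*T) = 1.946
Step 4: z = exp(1.946) = 7.003

7.003


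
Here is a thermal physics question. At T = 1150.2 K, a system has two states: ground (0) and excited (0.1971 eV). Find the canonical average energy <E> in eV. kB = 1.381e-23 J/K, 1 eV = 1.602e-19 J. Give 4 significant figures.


Step 1: beta*E = 0.1971*1.602e-19/(1.381e-23*1150.2) = 1.988
Step 2: exp(-beta*E) = 0.137
Step 3: <E> = 0.1971*0.137/(1+0.137) = 0.02375 eV

0.02375


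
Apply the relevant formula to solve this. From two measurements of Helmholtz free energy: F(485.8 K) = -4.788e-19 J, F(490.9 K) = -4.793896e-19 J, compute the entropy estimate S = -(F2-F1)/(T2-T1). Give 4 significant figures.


Step 1: dF = F2 - F1 = -4.793896e-19 - (-4.788e-19) = -5.896e-22 J
Step 2: dT = T2 - T1 = 490.9 - 485.8 = 5.1 K
Step 3: S = -dF/dT = -(-5.896e-22)/5.1 = 1.156e-22 J/K

1.156e-22


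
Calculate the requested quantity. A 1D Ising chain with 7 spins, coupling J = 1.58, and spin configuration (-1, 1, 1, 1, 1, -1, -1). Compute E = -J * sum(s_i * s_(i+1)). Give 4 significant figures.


Step 1: Nearest-neighbor products: -1, 1, 1, 1, -1, 1
Step 2: Sum of products = 2
Step 3: E = -1.58 * 2 = -3.16

-3.16


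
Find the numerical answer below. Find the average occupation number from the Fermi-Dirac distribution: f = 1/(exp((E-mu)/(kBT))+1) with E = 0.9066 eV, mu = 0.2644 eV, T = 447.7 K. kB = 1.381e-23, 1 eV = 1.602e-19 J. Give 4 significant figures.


Step 1: (E - mu) = 0.9066 - 0.2644 = 0.6422 eV
Step 2: Convert: (E-mu)*eV = 1.029e-19 J
Step 3: x = (E-mu)*eV/(kB*T) = 16.64
Step 4: f = 1/(exp(16.64)+1) = 5.934e-08

5.934e-08


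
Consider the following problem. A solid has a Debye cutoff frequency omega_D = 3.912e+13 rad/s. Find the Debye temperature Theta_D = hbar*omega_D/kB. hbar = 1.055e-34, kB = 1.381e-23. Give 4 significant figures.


Step 1: hbar*omega_D = 1.055e-34 * 3.912e+13 = 4.127e-21 J
Step 2: Theta_D = 4.127e-21 / 1.381e-23
Step 3: Theta_D = 298.9 K

298.9


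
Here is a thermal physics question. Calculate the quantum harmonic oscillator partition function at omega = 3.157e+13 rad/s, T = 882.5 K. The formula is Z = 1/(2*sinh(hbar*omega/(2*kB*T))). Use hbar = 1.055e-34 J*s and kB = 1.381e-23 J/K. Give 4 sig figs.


Step 1: Compute x = hbar*omega/(kB*T) = 1.055e-34*3.157e+13/(1.381e-23*882.5) = 0.2733
Step 2: x/2 = 0.1366
Step 3: sinh(x/2) = 0.1371
Step 4: Z = 1/(2*0.1371) = 3.648

3.648


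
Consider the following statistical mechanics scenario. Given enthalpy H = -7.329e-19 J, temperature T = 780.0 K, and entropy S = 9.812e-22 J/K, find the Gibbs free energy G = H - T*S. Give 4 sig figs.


Step 1: T*S = 780.0 * 9.812e-22 = 7.653e-19 J
Step 2: G = H - T*S = -7.329e-19 - 7.653e-19
Step 3: G = -1.498e-18 J

-1.498e-18


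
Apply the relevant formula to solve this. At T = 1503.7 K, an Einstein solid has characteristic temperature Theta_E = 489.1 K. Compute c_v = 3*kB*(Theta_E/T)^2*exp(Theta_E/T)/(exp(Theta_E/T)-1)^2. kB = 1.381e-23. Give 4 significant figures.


Step 1: x = Theta_E/T = 489.1/1503.7 = 0.3253
Step 2: x^2 = 0.1058
Step 3: exp(x) = 1.384
Step 4: c_v = 3*1.381e-23*0.1058*1.384/(1.384-1)^2 = 4.107e-23

4.107e-23


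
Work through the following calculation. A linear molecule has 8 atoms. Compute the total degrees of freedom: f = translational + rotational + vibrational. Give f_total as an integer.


Step 1: Translational DOF = 3
Step 2: Rotational DOF (linear) = 2
Step 3: Vibrational DOF = 3*8 - 5 = 19
Step 4: Total = 3 + 2 + 19 = 24

24


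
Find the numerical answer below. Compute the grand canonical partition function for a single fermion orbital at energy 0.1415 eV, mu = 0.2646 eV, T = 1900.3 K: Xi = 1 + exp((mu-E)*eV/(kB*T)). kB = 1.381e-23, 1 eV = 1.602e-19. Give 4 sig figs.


Step 1: (mu - E) = 0.2646 - 0.1415 = 0.1231 eV
Step 2: x = (mu-E)*eV/(kB*T) = 0.1231*1.602e-19/(1.381e-23*1900.3) = 0.7515
Step 3: exp(x) = 2.12
Step 4: Xi = 1 + 2.12 = 3.12

3.12


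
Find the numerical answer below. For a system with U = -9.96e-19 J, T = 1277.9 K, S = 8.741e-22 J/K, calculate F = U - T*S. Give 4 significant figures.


Step 1: T*S = 1277.9 * 8.741e-22 = 1.117e-18 J
Step 2: F = U - T*S = -9.96e-19 - 1.117e-18
Step 3: F = -2.113e-18 J

-2.113e-18


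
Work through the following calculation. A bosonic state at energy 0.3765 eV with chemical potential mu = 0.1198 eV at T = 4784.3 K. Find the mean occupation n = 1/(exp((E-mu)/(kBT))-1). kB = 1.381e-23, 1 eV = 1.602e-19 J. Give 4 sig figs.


Step 1: (E - mu) = 0.2567 eV
Step 2: x = (E-mu)*eV/(kB*T) = 0.2567*1.602e-19/(1.381e-23*4784.3) = 0.6224
Step 3: exp(x) = 1.863
Step 4: n = 1/(exp(x)-1) = 1.158

1.158


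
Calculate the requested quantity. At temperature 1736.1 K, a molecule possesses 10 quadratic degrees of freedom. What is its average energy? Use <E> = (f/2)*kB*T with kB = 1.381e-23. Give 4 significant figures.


Step 1: f/2 = 10/2 = 5
Step 2: kB*T = 1.381e-23 * 1736.1 = 2.398e-20
Step 3: <E> = 5 * 2.398e-20 = 1.199e-19 J

1.199e-19


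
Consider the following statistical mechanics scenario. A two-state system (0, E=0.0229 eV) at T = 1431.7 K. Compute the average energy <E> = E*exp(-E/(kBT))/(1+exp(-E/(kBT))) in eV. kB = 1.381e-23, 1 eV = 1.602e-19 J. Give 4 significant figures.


Step 1: beta*E = 0.0229*1.602e-19/(1.381e-23*1431.7) = 0.1855
Step 2: exp(-beta*E) = 0.8307
Step 3: <E> = 0.0229*0.8307/(1+0.8307) = 0.01039 eV

0.01039


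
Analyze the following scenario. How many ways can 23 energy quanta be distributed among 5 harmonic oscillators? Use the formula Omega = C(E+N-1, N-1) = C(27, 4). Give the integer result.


Step 1: Use binomial coefficient C(27, 4)
Step 2: Numerator = 27! / 23!
Step 3: Denominator = 4!
Step 4: Omega = 17550

17550


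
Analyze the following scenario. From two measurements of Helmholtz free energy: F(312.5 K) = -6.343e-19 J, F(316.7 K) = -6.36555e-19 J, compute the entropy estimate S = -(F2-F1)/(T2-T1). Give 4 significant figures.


Step 1: dF = F2 - F1 = -6.36555e-19 - (-6.343e-19) = -2.255e-21 J
Step 2: dT = T2 - T1 = 316.7 - 312.5 = 4.2 K
Step 3: S = -dF/dT = -(-2.255e-21)/4.2 = 5.369e-22 J/K

5.369e-22


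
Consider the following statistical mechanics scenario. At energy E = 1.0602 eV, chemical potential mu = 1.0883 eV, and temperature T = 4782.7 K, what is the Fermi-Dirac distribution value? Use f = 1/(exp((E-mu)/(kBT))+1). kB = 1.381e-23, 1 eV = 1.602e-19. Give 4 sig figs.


Step 1: (E - mu) = 1.0602 - 1.0883 = -0.0281 eV
Step 2: Convert: (E-mu)*eV = -4.502e-21 J
Step 3: x = (E-mu)*eV/(kB*T) = -0.06816
Step 4: f = 1/(exp(-0.06816)+1) = 0.517

0.517


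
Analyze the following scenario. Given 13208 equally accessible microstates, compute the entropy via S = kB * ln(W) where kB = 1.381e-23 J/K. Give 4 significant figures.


Step 1: ln(W) = ln(13208) = 9.489
Step 2: S = kB * ln(W) = 1.381e-23 * 9.489
Step 3: S = 1.31e-22 J/K

1.31e-22


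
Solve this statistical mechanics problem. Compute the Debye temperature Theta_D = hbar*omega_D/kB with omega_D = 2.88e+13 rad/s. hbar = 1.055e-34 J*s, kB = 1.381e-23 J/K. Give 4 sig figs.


Step 1: hbar*omega_D = 1.055e-34 * 2.88e+13 = 3.038e-21 J
Step 2: Theta_D = 3.038e-21 / 1.381e-23
Step 3: Theta_D = 220 K

220


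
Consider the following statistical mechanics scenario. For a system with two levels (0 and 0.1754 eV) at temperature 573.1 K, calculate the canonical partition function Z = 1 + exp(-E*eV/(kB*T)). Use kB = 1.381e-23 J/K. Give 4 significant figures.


Step 1: Compute beta*E = E*eV/(kB*T) = 0.1754*1.602e-19/(1.381e-23*573.1) = 3.55
Step 2: exp(-beta*E) = exp(-3.55) = 0.02872
Step 3: Z = 1 + 0.02872 = 1.029

1.029


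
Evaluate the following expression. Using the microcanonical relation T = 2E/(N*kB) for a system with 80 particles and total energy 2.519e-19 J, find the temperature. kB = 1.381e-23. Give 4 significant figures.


Step 1: Numerator = 2*E = 2*2.519e-19 = 5.038e-19 J
Step 2: Denominator = N*kB = 80*1.381e-23 = 1.105e-21
Step 3: T = 5.038e-19 / 1.105e-21 = 456 K

456


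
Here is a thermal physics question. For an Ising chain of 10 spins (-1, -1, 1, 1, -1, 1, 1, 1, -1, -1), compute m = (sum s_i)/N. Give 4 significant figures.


Step 1: Count up spins (+1): 5, down spins (-1): 5
Step 2: Total magnetization M = 5 - 5 = 0
Step 3: m = M/N = 0/10 = 0

0


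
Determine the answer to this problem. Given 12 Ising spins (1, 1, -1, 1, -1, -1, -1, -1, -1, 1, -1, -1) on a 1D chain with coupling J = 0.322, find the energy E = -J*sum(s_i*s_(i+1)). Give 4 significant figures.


Step 1: Nearest-neighbor products: 1, -1, -1, -1, 1, 1, 1, 1, -1, -1, 1
Step 2: Sum of products = 1
Step 3: E = -0.322 * 1 = -0.322

-0.322


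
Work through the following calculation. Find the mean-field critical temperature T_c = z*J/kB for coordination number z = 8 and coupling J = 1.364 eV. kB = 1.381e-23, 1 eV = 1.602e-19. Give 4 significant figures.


Step 1: z*J = 8*1.364 = 10.91 eV
Step 2: Convert to Joules: 10.91*1.602e-19 = 1.748e-18 J
Step 3: T_c = 1.748e-18 / 1.381e-23 = 1.266e+05 K

1.266e+05


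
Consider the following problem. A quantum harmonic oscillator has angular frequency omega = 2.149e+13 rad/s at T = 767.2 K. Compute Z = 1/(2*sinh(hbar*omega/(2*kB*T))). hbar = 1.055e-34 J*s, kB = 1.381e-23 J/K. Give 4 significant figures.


Step 1: Compute x = hbar*omega/(kB*T) = 1.055e-34*2.149e+13/(1.381e-23*767.2) = 0.214
Step 2: x/2 = 0.107
Step 3: sinh(x/2) = 0.1072
Step 4: Z = 1/(2*0.1072) = 4.664

4.664


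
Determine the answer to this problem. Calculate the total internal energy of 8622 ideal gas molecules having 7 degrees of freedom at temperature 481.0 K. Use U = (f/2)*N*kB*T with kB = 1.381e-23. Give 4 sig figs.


Step 1: f/2 = 7/2 = 3.5
Step 2: N*kB*T = 8622*1.381e-23*481.0 = 5.727e-17
Step 3: U = 3.5 * 5.727e-17 = 2.005e-16 J

2.005e-16
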